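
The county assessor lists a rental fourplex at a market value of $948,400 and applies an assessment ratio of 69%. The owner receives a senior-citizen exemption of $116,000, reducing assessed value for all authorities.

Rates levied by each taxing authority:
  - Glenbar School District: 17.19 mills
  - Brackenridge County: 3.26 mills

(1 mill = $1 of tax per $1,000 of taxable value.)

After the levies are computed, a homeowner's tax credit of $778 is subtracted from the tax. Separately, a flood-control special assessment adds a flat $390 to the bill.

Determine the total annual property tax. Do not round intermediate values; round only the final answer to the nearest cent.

Assessed value = $948,400 × 0.69 = $654,396
Taxable value = $654,396 − $116,000 = $538,396
Glenbar School District: $538,396 × 0.01719 = $9,255.02724
Brackenridge County: $538,396 × 0.00326 = $1,755.17096
Levies subtotal = $11,010.1982
After credit = $11,010.1982 − $778 = $10,232.1982
Total = $10,232.1982 + $390 = $10,622.1982

$10,622.20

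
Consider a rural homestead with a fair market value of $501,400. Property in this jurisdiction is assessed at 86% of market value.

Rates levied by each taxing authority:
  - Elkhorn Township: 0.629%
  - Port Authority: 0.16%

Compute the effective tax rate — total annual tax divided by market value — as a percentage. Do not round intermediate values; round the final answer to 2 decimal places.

Assessed value = $501,400 × 0.86 = $431,204
Elkhorn Township: $431,204 × 0.00629 = $2,712.27316
Port Authority: $431,204 × 0.0016 = $689.9264
Total tax = $3,402.19956
Effective rate = $3,402.19956 ÷ $501,400 = 0.68% of market value

0.68%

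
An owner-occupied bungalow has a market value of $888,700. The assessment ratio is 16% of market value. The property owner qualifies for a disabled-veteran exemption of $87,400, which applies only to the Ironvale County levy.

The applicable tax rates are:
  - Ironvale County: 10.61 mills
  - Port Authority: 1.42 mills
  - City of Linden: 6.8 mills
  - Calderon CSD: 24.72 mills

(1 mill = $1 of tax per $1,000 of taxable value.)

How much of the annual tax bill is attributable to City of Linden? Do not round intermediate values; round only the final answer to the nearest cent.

$966.91

Assessed value = $888,700 × 0.16 = $142,192
City of Linden taxable value = $142,192 (exemption does not apply)
City of Linden levy = $142,192 × 0.0068 = $966.9056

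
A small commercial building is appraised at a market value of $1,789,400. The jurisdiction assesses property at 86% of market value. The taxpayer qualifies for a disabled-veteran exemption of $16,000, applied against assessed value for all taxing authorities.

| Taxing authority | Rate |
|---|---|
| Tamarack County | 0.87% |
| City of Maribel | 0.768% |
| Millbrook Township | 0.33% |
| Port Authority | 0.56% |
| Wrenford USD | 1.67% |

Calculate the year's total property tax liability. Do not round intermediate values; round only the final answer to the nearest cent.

Assessed value = $1,789,400 × 0.86 = $1,538,884
Taxable value = $1,538,884 − $16,000 = $1,522,884
Tamarack County: $1,522,884 × 0.0087 = $13,249.0908
City of Maribel: $1,522,884 × 0.00768 = $11,695.74912
Millbrook Township: $1,522,884 × 0.0033 = $5,025.5172
Port Authority: $1,522,884 × 0.0056 = $8,528.1504
Wrenford USD: $1,522,884 × 0.0167 = $25,432.1628
Total = $13,249.0908 + $11,695.74912 + $5,025.5172 + $8,528.1504 + $25,432.1628 = $63,930.67032

$63,930.67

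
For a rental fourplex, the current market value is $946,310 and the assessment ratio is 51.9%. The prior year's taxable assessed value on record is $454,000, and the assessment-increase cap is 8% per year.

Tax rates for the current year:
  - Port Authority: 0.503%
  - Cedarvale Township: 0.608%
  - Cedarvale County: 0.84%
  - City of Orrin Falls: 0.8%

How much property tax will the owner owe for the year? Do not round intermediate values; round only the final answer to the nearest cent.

$13,488.70

Uncapped assessed value = $946,310 × 0.519 = $491,134.89
Cap limit = $454,000 × 1.08 = $490,320
Taxable assessed value = min($491,134.89, $490,320) = $490,320 (cap binds)
Port Authority: $490,320 × 0.00503 = $2,466.3096
Cedarvale Township: $490,320 × 0.00608 = $2,981.1456
Cedarvale County: $490,320 × 0.0084 = $4,118.688
City of Orrin Falls: $490,320 × 0.008 = $3,922.56
Total = $13,488.7032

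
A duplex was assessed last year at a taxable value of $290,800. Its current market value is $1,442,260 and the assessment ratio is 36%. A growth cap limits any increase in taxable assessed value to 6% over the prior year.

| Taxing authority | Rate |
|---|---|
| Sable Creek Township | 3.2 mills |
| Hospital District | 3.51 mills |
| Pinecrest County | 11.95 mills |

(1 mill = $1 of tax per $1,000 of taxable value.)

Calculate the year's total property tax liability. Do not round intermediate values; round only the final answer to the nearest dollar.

Uncapped assessed value = $1,442,260 × 0.36 = $519,213.6
Cap limit = $290,800 × 1.06 = $308,248
Taxable assessed value = min($519,213.6, $308,248) = $308,248 (cap binds)
Sable Creek Township: $308,248 × 0.0032 = $986.3936
Hospital District: $308,248 × 0.00351 = $1,081.95048
Pinecrest County: $308,248 × 0.01195 = $3,683.5636
Total = $5,751.90768

$5,752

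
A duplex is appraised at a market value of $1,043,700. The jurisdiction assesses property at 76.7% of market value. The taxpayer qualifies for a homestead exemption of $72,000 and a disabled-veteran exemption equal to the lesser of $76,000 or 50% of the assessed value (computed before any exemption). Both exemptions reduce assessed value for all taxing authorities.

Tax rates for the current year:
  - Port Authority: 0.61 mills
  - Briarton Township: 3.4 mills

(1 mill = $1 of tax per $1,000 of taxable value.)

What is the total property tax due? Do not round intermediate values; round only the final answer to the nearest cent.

$2,616.60

Assessed value = $1,043,700 × 0.767 = $800,517.9
Disabled-veteran exemption = min($76,000, 50% × $800,517.9) = min($76,000, $400,258.95) = $76,000 (dollar cap binds)
Taxable value = $800,517.9 − $72,000 − $76,000 = $652,517.9
Port Authority: $652,517.9 × 0.00061 = $398.035919
Briarton Township: $652,517.9 × 0.0034 = $2,218.56086
Total = $2,616.596779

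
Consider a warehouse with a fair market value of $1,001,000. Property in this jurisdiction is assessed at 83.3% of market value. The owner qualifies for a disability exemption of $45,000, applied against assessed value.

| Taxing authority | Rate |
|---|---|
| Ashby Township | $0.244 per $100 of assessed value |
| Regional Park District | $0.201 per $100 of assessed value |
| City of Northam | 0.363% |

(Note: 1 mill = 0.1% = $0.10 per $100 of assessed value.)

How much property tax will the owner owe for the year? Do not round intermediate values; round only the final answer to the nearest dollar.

$6,374

Assessed value = $1,001,000 × 0.833 = $833,833
Taxable value = $833,833 − $45,000 = $788,833
Ashby Township: $788,833 × 0.00244 = $1,924.75252
Regional Park District: $788,833 × 0.00201 = $1,585.55433
City of Northam: $788,833 × 0.00363 = $2,863.46379
Total = $6,373.77064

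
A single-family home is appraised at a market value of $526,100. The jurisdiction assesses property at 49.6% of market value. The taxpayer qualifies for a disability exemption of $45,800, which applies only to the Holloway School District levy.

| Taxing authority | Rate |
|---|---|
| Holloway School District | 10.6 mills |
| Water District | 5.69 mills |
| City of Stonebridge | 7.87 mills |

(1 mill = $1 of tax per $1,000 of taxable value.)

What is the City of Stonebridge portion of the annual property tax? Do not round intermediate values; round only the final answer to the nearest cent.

Assessed value = $526,100 × 0.496 = $260,945.6
City of Stonebridge taxable value = $260,945.6 (exemption does not apply)
City of Stonebridge levy = $260,945.6 × 0.00787 = $2,053.641872

$2,053.64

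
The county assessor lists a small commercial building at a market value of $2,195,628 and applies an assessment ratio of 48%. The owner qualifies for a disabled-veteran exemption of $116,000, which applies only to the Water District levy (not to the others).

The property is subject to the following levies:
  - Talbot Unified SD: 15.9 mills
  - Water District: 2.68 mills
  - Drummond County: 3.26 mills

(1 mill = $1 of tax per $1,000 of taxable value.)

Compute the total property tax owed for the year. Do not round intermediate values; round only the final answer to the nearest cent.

Assessed value = $2,195,628 × 0.48 = $1,053,901.44
Talbot Unified SD: $1,053,901.44 × 0.0159 = $16,757.032896
Water District: ($1,053,901.44 − $116,000) × 0.00268 = $937,901.44 × 0.00268 = $2,513.5758592
Drummond County: $1,053,901.44 × 0.00326 = $3,435.7186944
Total = $22,706.3274496

$22,706.33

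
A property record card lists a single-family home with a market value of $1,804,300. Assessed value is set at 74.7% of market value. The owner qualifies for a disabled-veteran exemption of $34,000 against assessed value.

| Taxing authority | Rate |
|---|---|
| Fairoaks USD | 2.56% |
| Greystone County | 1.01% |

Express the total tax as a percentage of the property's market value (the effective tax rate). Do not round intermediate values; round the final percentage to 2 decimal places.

Assessed value = $1,804,300 × 0.747 = $1,347,812.1
Taxable value = $1,347,812.1 − $34,000 = $1,313,812.1
Fairoaks USD: $1,313,812.1 × 0.0256 = $33,633.58976
Greystone County: $1,313,812.1 × 0.0101 = $13,269.50221
Total tax = $46,903.09197
Effective rate = $46,903.09197 ÷ $1,804,300 = 2.60% of market value

2.60%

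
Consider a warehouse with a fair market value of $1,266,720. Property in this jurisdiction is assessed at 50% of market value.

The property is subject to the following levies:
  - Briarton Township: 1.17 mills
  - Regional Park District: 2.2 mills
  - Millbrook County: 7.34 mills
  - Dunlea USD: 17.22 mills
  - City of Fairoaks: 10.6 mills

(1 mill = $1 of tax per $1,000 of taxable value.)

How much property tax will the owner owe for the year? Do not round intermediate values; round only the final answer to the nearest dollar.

Assessed value = $1,266,720 × 0.5 = $633,360
Briarton Township: $633,360 × 0.00117 = $741.0312
Regional Park District: $633,360 × 0.0022 = $1,393.392
Millbrook County: $633,360 × 0.00734 = $4,648.8624
Dunlea USD: $633,360 × 0.01722 = $10,906.4592
City of Fairoaks: $633,360 × 0.0106 = $6,713.616
Total = $741.0312 + $1,393.392 + $4,648.8624 + $10,906.4592 + $6,713.616 = $24,403.3608

$24,403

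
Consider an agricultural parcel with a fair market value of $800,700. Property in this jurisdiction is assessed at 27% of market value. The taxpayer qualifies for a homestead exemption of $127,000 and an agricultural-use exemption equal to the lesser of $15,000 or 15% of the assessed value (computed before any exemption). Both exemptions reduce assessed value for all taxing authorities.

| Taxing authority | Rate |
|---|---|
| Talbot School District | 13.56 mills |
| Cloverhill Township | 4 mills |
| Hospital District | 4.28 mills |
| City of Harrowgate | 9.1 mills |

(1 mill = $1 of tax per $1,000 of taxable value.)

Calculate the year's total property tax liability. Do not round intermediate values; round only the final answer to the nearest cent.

Assessed value = $800,700 × 0.27 = $216,189
Agricultural-use exemption = min($15,000, 15% × $216,189) = min($15,000, $32,428.35) = $15,000 (dollar cap binds)
Taxable value = $216,189 − $127,000 − $15,000 = $74,189
Talbot School District: $74,189 × 0.01356 = $1,006.00284
Cloverhill Township: $74,189 × 0.004 = $296.756
Hospital District: $74,189 × 0.00428 = $317.52892
City of Harrowgate: $74,189 × 0.0091 = $675.1199
Total = $2,295.40766

$2,295.41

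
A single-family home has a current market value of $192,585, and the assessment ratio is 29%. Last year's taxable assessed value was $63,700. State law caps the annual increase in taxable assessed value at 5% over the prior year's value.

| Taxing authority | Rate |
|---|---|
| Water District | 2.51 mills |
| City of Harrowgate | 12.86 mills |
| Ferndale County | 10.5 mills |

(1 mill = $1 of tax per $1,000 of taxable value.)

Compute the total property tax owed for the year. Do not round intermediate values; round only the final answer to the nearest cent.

$1,444.83

Uncapped assessed value = $192,585 × 0.29 = $55,849.65
Cap limit = $63,700 × 1.05 = $66,885
Taxable assessed value = min($55,849.65, $66,885) = $55,849.65 (cap does not bind)
Water District: $55,849.65 × 0.00251 = $140.1826215
City of Harrowgate: $55,849.65 × 0.01286 = $718.226499
Ferndale County: $55,849.65 × 0.0105 = $586.421325
Total = $1,444.8304455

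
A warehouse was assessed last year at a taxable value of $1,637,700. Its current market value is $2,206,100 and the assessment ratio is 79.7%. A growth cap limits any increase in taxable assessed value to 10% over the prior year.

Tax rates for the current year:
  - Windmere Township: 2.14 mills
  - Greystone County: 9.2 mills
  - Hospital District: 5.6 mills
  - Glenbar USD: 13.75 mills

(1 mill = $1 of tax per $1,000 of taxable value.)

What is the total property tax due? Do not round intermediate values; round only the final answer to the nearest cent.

Uncapped assessed value = $2,206,100 × 0.797 = $1,758,261.7
Cap limit = $1,637,700 × 1.1 = $1,801,470
Taxable assessed value = min($1,758,261.7, $1,801,470) = $1,758,261.7 (cap does not bind)
Windmere Township: $1,758,261.7 × 0.00214 = $3,762.680038
Greystone County: $1,758,261.7 × 0.0092 = $16,176.00764
Hospital District: $1,758,261.7 × 0.0056 = $9,846.26552
Glenbar USD: $1,758,261.7 × 0.01375 = $24,176.098375
Total = $53,961.051573

$53,961.05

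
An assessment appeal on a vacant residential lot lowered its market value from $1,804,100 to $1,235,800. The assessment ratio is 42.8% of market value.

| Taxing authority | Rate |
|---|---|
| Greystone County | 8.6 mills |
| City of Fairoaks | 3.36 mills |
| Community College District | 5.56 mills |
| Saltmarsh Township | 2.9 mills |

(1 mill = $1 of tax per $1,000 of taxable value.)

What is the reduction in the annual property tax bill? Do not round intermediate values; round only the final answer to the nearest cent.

$4,966.81

Old assessed value = $1,804,100 × 0.428 = $772,154.8
New assessed value = $1,235,800 × 0.428 = $528,922.4
Combined rate = 0.0086 + 0.00336 + 0.00556 + 0.0029 = 0.02042
Old tax = $772,154.8 × 0.02042 = $15,767.401016
New tax = $528,922.4 × 0.02042 = $10,800.595408
Reduction = $15,767.401016 − $10,800.595408 = $4,966.805608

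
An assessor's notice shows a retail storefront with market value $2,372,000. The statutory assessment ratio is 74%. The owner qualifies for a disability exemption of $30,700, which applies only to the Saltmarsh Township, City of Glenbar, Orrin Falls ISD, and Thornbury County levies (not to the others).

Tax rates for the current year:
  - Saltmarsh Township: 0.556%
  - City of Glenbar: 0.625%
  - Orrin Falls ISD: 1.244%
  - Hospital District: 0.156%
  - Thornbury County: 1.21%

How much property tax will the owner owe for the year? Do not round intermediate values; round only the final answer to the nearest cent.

$65,426.72

Assessed value = $2,372,000 × 0.74 = $1,755,280
Saltmarsh Township: ($1,755,280 − $30,700) × 0.00556 = $1,724,580 × 0.00556 = $9,588.6648
City of Glenbar: ($1,755,280 − $30,700) × 0.00625 = $1,724,580 × 0.00625 = $10,778.625
Orrin Falls ISD: ($1,755,280 − $30,700) × 0.01244 = $1,724,580 × 0.01244 = $21,453.7752
Hospital District: $1,755,280 × 0.00156 = $2,738.2368
Thornbury County: ($1,755,280 − $30,700) × 0.0121 = $1,724,580 × 0.0121 = $20,867.418
Total = $65,426.7198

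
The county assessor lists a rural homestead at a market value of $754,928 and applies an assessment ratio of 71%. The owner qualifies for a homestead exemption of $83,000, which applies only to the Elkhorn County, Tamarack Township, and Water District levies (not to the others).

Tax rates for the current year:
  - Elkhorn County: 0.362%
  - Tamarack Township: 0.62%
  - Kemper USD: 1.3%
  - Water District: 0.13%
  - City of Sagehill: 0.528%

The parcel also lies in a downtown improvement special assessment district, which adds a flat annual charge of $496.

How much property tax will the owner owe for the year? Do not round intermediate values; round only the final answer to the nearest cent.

Assessed value = $754,928 × 0.71 = $535,998.88
Elkhorn County: ($535,998.88 − $83,000) × 0.00362 = $452,998.88 × 0.00362 = $1,639.8559456
Tamarack Township: ($535,998.88 − $83,000) × 0.0062 = $452,998.88 × 0.0062 = $2,808.593056
Kemper USD: $535,998.88 × 0.013 = $6,967.98544
Water District: ($535,998.88 − $83,000) × 0.0013 = $452,998.88 × 0.0013 = $588.898544
City of Sagehill: $535,998.88 × 0.00528 = $2,830.0740864
Levies subtotal = $14,835.407072
Total = $14,835.407072 + $496 = $15,331.407072

$15,331.41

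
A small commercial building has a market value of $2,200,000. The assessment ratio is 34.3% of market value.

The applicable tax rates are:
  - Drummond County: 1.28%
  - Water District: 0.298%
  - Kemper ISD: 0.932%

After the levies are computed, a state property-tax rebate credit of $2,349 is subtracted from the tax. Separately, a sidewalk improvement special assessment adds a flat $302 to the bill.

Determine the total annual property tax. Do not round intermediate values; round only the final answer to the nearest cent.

Assessed value = $2,200,000 × 0.343 = $754,600
Drummond County: $754,600 × 0.0128 = $9,658.88
Water District: $754,600 × 0.00298 = $2,248.708
Kemper ISD: $754,600 × 0.00932 = $7,032.872
Levies subtotal = $18,940.46
After credit = $18,940.46 − $2,349 = $16,591.46
Total = $16,591.46 + $302 = $16,893.46

$16,893.46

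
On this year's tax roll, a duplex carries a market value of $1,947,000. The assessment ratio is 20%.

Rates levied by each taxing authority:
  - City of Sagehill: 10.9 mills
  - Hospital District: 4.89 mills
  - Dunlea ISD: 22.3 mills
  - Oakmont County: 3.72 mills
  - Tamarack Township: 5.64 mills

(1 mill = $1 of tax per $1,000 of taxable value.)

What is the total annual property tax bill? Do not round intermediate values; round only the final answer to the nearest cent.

Assessed value = $1,947,000 × 0.2 = $389,400
City of Sagehill: $389,400 × 0.0109 = $4,244.46
Hospital District: $389,400 × 0.00489 = $1,904.166
Dunlea ISD: $389,400 × 0.0223 = $8,683.62
Oakmont County: $389,400 × 0.00372 = $1,448.568
Tamarack Township: $389,400 × 0.00564 = $2,196.216
Total = $4,244.46 + $1,904.166 + $8,683.62 + $1,448.568 + $2,196.216 = $18,477.03

$18,477.03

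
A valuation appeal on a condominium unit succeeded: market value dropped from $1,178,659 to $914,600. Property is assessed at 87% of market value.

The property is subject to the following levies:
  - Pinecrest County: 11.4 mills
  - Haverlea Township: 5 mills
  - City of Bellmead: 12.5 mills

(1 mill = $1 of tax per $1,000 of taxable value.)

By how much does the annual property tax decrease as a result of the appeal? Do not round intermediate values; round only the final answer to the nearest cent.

$6,639.24

Old assessed value = $1,178,659 × 0.87 = $1,025,433.33
New assessed value = $914,600 × 0.87 = $795,702
Combined rate = 0.0114 + 0.005 + 0.0125 = 0.0289
Old tax = $1,025,433.33 × 0.0289 = $29,635.023237
New tax = $795,702 × 0.0289 = $22,995.7878
Reduction = $29,635.023237 − $22,995.7878 = $6,639.235437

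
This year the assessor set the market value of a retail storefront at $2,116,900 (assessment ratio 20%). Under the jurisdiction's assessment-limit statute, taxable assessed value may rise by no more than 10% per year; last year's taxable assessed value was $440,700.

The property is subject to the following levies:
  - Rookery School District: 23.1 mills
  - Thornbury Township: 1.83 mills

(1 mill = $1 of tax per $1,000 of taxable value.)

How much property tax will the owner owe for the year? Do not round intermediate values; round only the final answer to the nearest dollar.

Uncapped assessed value = $2,116,900 × 0.2 = $423,380
Cap limit = $440,700 × 1.1 = $484,770
Taxable assessed value = min($423,380, $484,770) = $423,380 (cap does not bind)
Rookery School District: $423,380 × 0.0231 = $9,780.078
Thornbury Township: $423,380 × 0.00183 = $774.7854
Total = $10,554.8634

$10,555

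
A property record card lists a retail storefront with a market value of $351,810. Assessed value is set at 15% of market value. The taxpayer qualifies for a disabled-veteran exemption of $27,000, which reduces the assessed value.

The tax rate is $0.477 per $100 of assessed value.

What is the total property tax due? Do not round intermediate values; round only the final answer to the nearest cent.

Assessed value = $351,810 × 0.15 = $52,771.5
Taxable value = $52,771.5 − $27,000 = $25,771.5
Tax = $25,771.5 × 0.00477 = $122.930055

$122.93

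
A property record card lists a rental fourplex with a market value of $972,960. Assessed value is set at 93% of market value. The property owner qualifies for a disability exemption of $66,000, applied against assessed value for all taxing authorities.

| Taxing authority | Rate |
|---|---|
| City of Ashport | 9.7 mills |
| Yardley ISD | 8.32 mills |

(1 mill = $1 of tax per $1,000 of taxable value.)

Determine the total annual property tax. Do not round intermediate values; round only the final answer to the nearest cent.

Assessed value = $972,960 × 0.93 = $904,852.8
Taxable value = $904,852.8 − $66,000 = $838,852.8
City of Ashport: $838,852.8 × 0.0097 = $8,136.87216
Yardley ISD: $838,852.8 × 0.00832 = $6,979.255296
Total = $8,136.87216 + $6,979.255296 = $15,116.127456

$15,116.13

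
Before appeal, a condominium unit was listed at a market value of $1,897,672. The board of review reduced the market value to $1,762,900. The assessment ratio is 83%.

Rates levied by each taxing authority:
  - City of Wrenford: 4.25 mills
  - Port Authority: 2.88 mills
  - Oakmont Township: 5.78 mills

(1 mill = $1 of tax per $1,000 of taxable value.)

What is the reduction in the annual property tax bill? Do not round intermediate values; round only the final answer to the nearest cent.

$1,444.12

Old assessed value = $1,897,672 × 0.83 = $1,575,067.76
New assessed value = $1,762,900 × 0.83 = $1,463,207
Combined rate = 0.00425 + 0.00288 + 0.00578 = 0.01291
Old tax = $1,575,067.76 × 0.01291 = $20,334.1247816
New tax = $1,463,207 × 0.01291 = $18,890.00237
Reduction = $20,334.1247816 − $18,890.00237 = $1,444.1224116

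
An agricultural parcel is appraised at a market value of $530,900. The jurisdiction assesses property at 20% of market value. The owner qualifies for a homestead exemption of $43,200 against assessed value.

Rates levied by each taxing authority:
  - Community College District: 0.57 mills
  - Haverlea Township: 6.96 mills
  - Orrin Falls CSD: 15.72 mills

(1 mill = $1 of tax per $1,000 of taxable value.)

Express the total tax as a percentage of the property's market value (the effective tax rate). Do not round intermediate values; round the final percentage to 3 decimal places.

Assessed value = $530,900 × 0.2 = $106,180
Taxable value = $106,180 − $43,200 = $62,980
Community College District: $62,980 × 0.00057 = $35.8986
Haverlea Township: $62,980 × 0.00696 = $438.3408
Orrin Falls CSD: $62,980 × 0.01572 = $990.0456
Total tax = $1,464.285
Effective rate = $1,464.285 ÷ $530,900 = 0.276% of market value

0.276%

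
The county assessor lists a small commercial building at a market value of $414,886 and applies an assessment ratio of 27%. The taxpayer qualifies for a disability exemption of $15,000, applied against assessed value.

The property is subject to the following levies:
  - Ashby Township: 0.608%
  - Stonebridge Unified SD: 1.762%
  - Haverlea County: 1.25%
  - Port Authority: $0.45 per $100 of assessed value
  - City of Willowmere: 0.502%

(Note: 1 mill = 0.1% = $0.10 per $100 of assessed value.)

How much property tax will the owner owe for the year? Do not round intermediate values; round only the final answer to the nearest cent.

$4,435.72

Assessed value = $414,886 × 0.27 = $112,019.22
Taxable value = $112,019.22 − $15,000 = $97,019.22
Ashby Township: $97,019.22 × 0.00608 = $589.8768576
Stonebridge Unified SD: $97,019.22 × 0.01762 = $1,709.4786564
Haverlea County: $97,019.22 × 0.0125 = $1,212.74025
Port Authority: $97,019.22 × 0.0045 = $436.58649
City of Willowmere: $97,019.22 × 0.00502 = $487.0364844
Total = $4,435.7187384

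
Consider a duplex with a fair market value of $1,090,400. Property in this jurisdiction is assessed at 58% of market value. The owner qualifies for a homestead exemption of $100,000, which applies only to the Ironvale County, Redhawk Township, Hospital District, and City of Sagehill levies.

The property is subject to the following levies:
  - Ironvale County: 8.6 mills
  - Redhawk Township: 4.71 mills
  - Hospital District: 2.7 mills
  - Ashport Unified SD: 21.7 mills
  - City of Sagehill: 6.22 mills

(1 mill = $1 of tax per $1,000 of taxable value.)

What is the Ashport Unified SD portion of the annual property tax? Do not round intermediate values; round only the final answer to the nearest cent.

Assessed value = $1,090,400 × 0.58 = $632,432
Ashport Unified SD taxable value = $632,432 (exemption does not apply)
Ashport Unified SD levy = $632,432 × 0.0217 = $13,723.7744

$13,723.77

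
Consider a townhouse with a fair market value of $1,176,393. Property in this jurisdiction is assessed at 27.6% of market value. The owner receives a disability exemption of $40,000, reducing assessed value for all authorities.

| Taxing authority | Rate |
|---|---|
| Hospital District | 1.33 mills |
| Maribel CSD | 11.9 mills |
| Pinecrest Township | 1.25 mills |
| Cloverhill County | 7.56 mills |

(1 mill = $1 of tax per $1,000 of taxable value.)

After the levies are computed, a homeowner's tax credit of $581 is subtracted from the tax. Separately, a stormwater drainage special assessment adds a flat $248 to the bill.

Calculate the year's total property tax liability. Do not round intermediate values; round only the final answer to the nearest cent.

$5,941.45

Assessed value = $1,176,393 × 0.276 = $324,684.468
Taxable value = $324,684.468 − $40,000 = $284,684.468
Hospital District: $284,684.468 × 0.00133 = $378.63034244
Maribel CSD: $284,684.468 × 0.0119 = $3,387.7451692
Pinecrest Township: $284,684.468 × 0.00125 = $355.855585
Cloverhill County: $284,684.468 × 0.00756 = $2,152.21457808
Levies subtotal = $6,274.44567472
After credit = $6,274.44567472 − $581 = $5,693.44567472
Total = $5,693.44567472 + $248 = $5,941.44567472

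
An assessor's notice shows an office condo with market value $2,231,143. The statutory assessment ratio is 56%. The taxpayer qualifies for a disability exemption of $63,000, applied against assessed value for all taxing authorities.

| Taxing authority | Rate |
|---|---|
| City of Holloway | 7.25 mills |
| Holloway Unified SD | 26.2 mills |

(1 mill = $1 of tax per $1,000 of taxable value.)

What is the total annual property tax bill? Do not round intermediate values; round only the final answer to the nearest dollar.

$39,686

Assessed value = $2,231,143 × 0.56 = $1,249,440.08
Taxable value = $1,249,440.08 − $63,000 = $1,186,440.08
City of Holloway: $1,186,440.08 × 0.00725 = $8,601.69058
Holloway Unified SD: $1,186,440.08 × 0.0262 = $31,084.730096
Total = $8,601.69058 + $31,084.730096 = $39,686.420676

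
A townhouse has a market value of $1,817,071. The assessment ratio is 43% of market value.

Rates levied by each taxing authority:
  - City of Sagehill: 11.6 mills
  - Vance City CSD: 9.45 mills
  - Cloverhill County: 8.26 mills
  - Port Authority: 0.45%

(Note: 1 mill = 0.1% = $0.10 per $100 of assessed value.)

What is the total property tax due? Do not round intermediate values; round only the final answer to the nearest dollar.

Assessed value = $1,817,071 × 0.43 = $781,340.53
City of Sagehill: $781,340.53 × 0.0116 = $9,063.550148
Vance City CSD: $781,340.53 × 0.00945 = $7,383.6680085
Cloverhill County: $781,340.53 × 0.00826 = $6,453.8727778
Port Authority: $781,340.53 × 0.0045 = $3,516.032385
Total = $26,417.1233193

$26,417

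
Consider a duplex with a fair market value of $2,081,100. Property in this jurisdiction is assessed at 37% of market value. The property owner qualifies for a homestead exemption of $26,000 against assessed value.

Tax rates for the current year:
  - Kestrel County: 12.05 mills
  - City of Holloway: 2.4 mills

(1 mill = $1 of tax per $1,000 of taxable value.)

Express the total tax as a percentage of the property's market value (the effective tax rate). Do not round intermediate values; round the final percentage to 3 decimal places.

Assessed value = $2,081,100 × 0.37 = $770,007
Taxable value = $770,007 − $26,000 = $744,007
Kestrel County: $744,007 × 0.01205 = $8,965.28435
City of Holloway: $744,007 × 0.0024 = $1,785.6168
Total tax = $10,750.90115
Effective rate = $10,750.90115 ÷ $2,081,100 = 0.517% of market value

0.517%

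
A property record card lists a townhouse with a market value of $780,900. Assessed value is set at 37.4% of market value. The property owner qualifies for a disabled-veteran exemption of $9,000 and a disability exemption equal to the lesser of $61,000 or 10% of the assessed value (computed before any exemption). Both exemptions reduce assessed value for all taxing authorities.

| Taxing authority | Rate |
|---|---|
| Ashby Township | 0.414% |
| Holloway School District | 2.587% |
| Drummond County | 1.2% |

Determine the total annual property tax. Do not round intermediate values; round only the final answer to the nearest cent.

Assessed value = $780,900 × 0.374 = $292,056.6
Disability exemption = min($61,000, 10% × $292,056.6) = min($61,000, $29,205.66) = $29,205.66 (percentage binds)
Taxable value = $292,056.6 − $9,000 − $29,205.66 = $253,850.94
Ashby Township: $253,850.94 × 0.00414 = $1,050.9428916
Holloway School District: $253,850.94 × 0.02587 = $6,567.1238178
Drummond County: $253,850.94 × 0.012 = $3,046.21128
Total = $10,664.2779894

$10,664.28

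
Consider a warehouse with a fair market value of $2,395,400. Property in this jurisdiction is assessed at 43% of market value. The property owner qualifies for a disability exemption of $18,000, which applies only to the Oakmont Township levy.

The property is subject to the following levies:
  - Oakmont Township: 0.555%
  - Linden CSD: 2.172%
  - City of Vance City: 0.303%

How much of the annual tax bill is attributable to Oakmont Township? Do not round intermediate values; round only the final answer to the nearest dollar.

Assessed value = $2,395,400 × 0.43 = $1,030,022
Oakmont Township taxable value = $1,030,022 − $18,000 = $1,012,022
Oakmont Township levy = $1,012,022 × 0.00555 = $5,616.7221

$5,617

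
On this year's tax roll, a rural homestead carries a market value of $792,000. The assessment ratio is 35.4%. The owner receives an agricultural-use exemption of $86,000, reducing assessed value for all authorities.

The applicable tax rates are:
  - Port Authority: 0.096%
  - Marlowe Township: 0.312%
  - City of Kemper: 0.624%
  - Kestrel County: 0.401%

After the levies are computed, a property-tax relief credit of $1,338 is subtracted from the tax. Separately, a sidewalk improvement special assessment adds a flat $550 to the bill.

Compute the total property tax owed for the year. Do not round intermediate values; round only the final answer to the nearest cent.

Assessed value = $792,000 × 0.354 = $280,368
Taxable value = $280,368 − $86,000 = $194,368
Port Authority: $194,368 × 0.00096 = $186.59328
Marlowe Township: $194,368 × 0.00312 = $606.42816
City of Kemper: $194,368 × 0.00624 = $1,212.85632
Kestrel County: $194,368 × 0.00401 = $779.41568
Levies subtotal = $2,785.29344
After credit = $2,785.29344 − $1,338 = $1,447.29344
Total = $1,447.29344 + $550 = $1,997.29344

$1,997.29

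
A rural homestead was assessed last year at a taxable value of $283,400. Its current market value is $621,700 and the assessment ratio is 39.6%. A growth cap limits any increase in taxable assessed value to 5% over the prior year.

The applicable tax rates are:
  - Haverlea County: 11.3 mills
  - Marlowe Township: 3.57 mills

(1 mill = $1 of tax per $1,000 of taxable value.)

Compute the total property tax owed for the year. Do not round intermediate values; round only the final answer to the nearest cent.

Uncapped assessed value = $621,700 × 0.396 = $246,193.2
Cap limit = $283,400 × 1.05 = $297,570
Taxable assessed value = min($246,193.2, $297,570) = $246,193.2 (cap does not bind)
Haverlea County: $246,193.2 × 0.0113 = $2,781.98316
Marlowe Township: $246,193.2 × 0.00357 = $878.909724
Total = $3,660.892884

$3,660.89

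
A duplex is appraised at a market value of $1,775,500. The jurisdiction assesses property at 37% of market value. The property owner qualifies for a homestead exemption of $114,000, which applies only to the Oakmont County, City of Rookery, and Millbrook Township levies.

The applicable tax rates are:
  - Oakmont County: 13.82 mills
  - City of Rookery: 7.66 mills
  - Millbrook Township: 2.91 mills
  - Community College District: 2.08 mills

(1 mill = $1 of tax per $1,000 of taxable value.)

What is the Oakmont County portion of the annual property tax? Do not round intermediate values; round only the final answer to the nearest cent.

$7,503.36

Assessed value = $1,775,500 × 0.37 = $656,935
Oakmont County taxable value = $656,935 − $114,000 = $542,935
Oakmont County levy = $542,935 × 0.01382 = $7,503.3617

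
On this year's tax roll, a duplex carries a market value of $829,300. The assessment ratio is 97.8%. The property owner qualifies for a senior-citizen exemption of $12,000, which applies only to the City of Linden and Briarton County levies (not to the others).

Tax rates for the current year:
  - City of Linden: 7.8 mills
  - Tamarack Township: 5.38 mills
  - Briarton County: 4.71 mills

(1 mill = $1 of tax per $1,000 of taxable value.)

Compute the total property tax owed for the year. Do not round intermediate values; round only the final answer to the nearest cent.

$14,359.66

Assessed value = $829,300 × 0.978 = $811,055.4
City of Linden: ($811,055.4 − $12,000) × 0.0078 = $799,055.4 × 0.0078 = $6,232.63212
Tamarack Township: $811,055.4 × 0.00538 = $4,363.478052
Briarton County: ($811,055.4 − $12,000) × 0.00471 = $799,055.4 × 0.00471 = $3,763.550934
Total = $14,359.661106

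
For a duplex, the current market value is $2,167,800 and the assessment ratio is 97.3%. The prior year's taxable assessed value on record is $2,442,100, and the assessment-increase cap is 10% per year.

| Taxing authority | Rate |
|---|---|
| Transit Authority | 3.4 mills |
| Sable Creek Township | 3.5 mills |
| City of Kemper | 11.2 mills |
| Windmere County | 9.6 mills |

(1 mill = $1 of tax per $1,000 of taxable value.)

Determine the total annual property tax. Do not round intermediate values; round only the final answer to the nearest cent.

$58,426.76

Uncapped assessed value = $2,167,800 × 0.973 = $2,109,269.4
Cap limit = $2,442,100 × 1.1 = $2,686,310
Taxable assessed value = min($2,109,269.4, $2,686,310) = $2,109,269.4 (cap does not bind)
Transit Authority: $2,109,269.4 × 0.0034 = $7,171.51596
Sable Creek Township: $2,109,269.4 × 0.0035 = $7,382.4429
City of Kemper: $2,109,269.4 × 0.0112 = $23,623.81728
Windmere County: $2,109,269.4 × 0.0096 = $20,248.98624
Total = $58,426.76238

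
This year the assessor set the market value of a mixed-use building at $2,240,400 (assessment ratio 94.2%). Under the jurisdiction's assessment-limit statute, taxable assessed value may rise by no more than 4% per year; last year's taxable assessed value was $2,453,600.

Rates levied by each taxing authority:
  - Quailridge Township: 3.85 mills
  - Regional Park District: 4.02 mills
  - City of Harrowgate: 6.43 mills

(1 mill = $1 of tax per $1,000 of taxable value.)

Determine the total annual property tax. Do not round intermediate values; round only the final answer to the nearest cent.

$30,179.53

Uncapped assessed value = $2,240,400 × 0.942 = $2,110,456.8
Cap limit = $2,453,600 × 1.04 = $2,551,744
Taxable assessed value = min($2,110,456.8, $2,551,744) = $2,110,456.8 (cap does not bind)
Quailridge Township: $2,110,456.8 × 0.00385 = $8,125.25868
Regional Park District: $2,110,456.8 × 0.00402 = $8,484.036336
City of Harrowgate: $2,110,456.8 × 0.00643 = $13,570.237224
Total = $30,179.53224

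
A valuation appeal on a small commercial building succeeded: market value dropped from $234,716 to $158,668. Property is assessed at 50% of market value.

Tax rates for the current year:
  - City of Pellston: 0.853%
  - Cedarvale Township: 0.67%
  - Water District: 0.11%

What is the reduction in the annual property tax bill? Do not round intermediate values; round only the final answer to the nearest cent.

$620.93

Old assessed value = $234,716 × 0.5 = $117,358
New assessed value = $158,668 × 0.5 = $79,334
Combined rate = 0.00853 + 0.0067 + 0.0011 = 0.01633
Old tax = $117,358 × 0.01633 = $1,916.45614
New tax = $79,334 × 0.01633 = $1,295.52422
Reduction = $1,916.45614 − $1,295.52422 = $620.93192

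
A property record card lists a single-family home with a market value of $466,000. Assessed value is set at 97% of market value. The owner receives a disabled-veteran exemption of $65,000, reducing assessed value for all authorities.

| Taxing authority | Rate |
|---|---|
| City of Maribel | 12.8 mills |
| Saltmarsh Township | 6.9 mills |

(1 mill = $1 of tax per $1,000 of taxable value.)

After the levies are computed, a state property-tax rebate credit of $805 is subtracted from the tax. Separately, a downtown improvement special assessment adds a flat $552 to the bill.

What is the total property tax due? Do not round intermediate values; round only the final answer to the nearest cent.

Assessed value = $466,000 × 0.97 = $452,020
Taxable value = $452,020 − $65,000 = $387,020
City of Maribel: $387,020 × 0.0128 = $4,953.856
Saltmarsh Township: $387,020 × 0.0069 = $2,670.438
Levies subtotal = $7,624.294
After credit = $7,624.294 − $805 = $6,819.294
Total = $6,819.294 + $552 = $7,371.294

$7,371.29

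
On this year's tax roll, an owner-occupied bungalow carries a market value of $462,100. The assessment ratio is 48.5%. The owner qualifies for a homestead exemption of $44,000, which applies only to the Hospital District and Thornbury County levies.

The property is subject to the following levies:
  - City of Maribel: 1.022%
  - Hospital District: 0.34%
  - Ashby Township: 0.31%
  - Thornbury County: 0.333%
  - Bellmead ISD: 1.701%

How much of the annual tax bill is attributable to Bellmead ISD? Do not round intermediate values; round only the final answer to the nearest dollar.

$3,812

Assessed value = $462,100 × 0.485 = $224,118.5
Bellmead ISD taxable value = $224,118.5 (exemption does not apply)
Bellmead ISD levy = $224,118.5 × 0.01701 = $3,812.255685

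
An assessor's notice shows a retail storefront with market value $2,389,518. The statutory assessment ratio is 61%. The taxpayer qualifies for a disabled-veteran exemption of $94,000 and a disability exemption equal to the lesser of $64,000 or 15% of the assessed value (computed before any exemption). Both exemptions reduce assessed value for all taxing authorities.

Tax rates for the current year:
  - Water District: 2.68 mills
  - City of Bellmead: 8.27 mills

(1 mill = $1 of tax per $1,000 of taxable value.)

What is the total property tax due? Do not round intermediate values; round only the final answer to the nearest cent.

$14,230.69

Assessed value = $2,389,518 × 0.61 = $1,457,605.98
Disability exemption = min($64,000, 15% × $1,457,605.98) = min($64,000, $218,640.897) = $64,000 (dollar cap binds)
Taxable value = $1,457,605.98 − $94,000 − $64,000 = $1,299,605.98
Water District: $1,299,605.98 × 0.00268 = $3,482.9440264
City of Bellmead: $1,299,605.98 × 0.00827 = $10,747.7414546
Total = $14,230.685481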